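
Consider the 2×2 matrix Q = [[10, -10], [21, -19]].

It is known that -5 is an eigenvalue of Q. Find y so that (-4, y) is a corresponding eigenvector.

-6

We need (Q + 5I)v = 0.
Q + 5I = [[15, -10], [21, -14]].
Row 1: (15)·-4 + (-10)·y = 0
Row 2: (21)·-4 + (-14)·y = 0
Solving gives y = -6.
Check: Q·(-4, -6) = (20, 30) = -5·(-4, -6).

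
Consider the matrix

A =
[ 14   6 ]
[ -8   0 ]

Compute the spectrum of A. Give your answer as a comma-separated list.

det(A - rI) = (14 - r)(0 - r) - (6)·(-8) = r^2 - 14r + 48.
This factors as (r - 6)·(r - 8) = 0.
Eigenvalues: 6, 8.

6, 8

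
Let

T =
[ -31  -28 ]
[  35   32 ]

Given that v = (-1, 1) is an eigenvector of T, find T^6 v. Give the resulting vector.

First find the eigenvalue: Tv = (3, -3) = -3·(-1, 1), so λ = -3.
Then T^6 v = λ^6·v = (-3)^6·(-1, 1) = 729·(-1, 1) = (-729, 729).

(-729, 729)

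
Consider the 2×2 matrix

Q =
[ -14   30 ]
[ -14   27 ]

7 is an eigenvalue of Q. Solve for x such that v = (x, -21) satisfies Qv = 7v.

We need (Q - 7I)v = 0.
Q - 7I = [[-21, 30], [-14, 20]].
Row 1: (-21)·x + (30)·-21 = 0
Row 2: (-14)·x + (20)·-21 = 0
Solving gives x = -30.
Check: Q·(-30, -21) = (-210, -147) = 7·(-30, -21).

-30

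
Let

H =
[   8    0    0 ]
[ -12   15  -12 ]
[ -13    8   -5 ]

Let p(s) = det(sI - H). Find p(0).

p(0) = det(0·I − H) = det(−H) = (−1)^3·det(H).
det(H) = 168, so p(0) = -168.

-168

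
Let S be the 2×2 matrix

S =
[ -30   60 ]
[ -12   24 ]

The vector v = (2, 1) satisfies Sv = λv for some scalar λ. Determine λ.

Compute Sv: S·(2, 1) = (0, 0).
Since Sv = λv, compare component 1: 0 = λ·2, so λ = 0.

0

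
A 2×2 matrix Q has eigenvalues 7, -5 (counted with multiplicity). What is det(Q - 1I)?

-36

If Q has eigenvalues 7, -5, then Q - 1I has eigenvalues 6, -6.
det(Q - 1I) = (6) · (-6) = -36.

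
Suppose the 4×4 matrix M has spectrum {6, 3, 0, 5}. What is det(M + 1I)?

If M has eigenvalues 6, 3, 0, 5, then M + 1I has eigenvalues 7, 4, 1, 6.
det(M + 1I) = (7) · (4) · (1) · (6) = 168.

168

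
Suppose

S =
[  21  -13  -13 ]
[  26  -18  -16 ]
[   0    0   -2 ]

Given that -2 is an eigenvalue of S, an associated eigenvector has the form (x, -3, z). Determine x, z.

We need (S + 2I)v = 0.
S + 2I = [[23, -13, -13], [26, -16, -16], [0, 0, 0]].
Row 1: (23)·x + (-13)·-3 + (-13)·z = 0
Row 2: (26)·x + (-16)·-3 + (-16)·z = 0
Row 3: (0)·x + (0)·-3 + (0)·z = 0
Solving gives x = 0, z = 3.
Check: S·(0, -3, 3) = (0, 6, -6) = -2·(0, -3, 3).

0, 3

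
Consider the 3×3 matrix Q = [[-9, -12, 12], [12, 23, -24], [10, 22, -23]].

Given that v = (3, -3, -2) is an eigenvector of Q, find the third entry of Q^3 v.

250

First find the eigenvalue: Qv = (-15, 15, 10) = -5·(3, -3, -2), so λ = -5.
Then Q^3 v = λ^3·v = (-5)^3·(3, -3, -2) = -125·(3, -3, -2) = (-375, 375, 250).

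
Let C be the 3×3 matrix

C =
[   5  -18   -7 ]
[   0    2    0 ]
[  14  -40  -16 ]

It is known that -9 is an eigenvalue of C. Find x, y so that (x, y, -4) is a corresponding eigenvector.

We need (C + 9I)v = 0.
C + 9I = [[14, -18, -7], [0, 11, 0], [14, -40, -7]].
Row 1: (14)·x + (-18)·y + (-7)·-4 = 0
Row 2: (0)·x + (11)·y + (0)·-4 = 0
Row 3: (14)·x + (-40)·y + (-7)·-4 = 0
Solving gives x = -2, y = 0.
Check: C·(-2, 0, -4) = (18, 0, 36) = -9·(-2, 0, -4).

-2, 0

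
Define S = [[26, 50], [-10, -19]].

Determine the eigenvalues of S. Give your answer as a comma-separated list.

det(S - μI) = (26 - μ)(-19 - μ) - (50)·(-10) = μ^2 - 7μ + 6.
This factors as (μ - 1)·(μ - 6) = 0.
Eigenvalues: 1, 6.

1, 6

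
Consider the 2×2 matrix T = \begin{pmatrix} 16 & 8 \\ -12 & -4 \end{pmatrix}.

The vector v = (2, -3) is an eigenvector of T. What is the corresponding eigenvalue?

Compute Tv: T·(2, -3) = (8, -12).
Since Tv = λv, compare component 1: 8 = λ·2, so λ = 4.

4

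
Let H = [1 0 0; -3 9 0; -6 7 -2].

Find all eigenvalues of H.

-2, 1, 9

H is lower triangular, so its eigenvalues are the diagonal entries.
Diagonal: 1, 9, -2.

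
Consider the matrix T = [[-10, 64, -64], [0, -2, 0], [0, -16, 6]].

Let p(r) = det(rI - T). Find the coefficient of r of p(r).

p(r) = r^3 + 6r^2 - 52r - 120.
The coefficient of r is -52.

-52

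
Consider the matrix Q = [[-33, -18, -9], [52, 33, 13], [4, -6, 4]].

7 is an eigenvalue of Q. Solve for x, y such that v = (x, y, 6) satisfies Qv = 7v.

0, -3

We need (Q - 7I)v = 0.
Q - 7I = [[-40, -18, -9], [52, 26, 13], [4, -6, -3]].
Row 1: (-40)·x + (-18)·y + (-9)·6 = 0
Row 2: (52)·x + (26)·y + (13)·6 = 0
Row 3: (4)·x + (-6)·y + (-3)·6 = 0
Solving gives x = 0, y = -3.
Check: Q·(0, -3, 6) = (0, -21, 42) = 7·(0, -3, 6).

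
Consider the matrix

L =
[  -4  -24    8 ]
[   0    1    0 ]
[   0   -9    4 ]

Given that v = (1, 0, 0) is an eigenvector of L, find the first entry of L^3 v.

First find the eigenvalue: Lv = (-4, 0, 0) = -4·(1, 0, 0), so λ = -4.
Then L^3 v = λ^3·v = (-4)^3·(1, 0, 0) = -64·(1, 0, 0) = (-64, 0, 0).

-64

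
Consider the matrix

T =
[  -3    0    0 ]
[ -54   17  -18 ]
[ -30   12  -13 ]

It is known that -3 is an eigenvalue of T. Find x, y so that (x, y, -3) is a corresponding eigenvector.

1, 0

We need (T + 3I)v = 0.
T + 3I = [[0, 0, 0], [-54, 20, -18], [-30, 12, -10]].
Row 1: (0)·x + (0)·y + (0)·-3 = 0
Row 2: (-54)·x + (20)·y + (-18)·-3 = 0
Row 3: (-30)·x + (12)·y + (-10)·-3 = 0
Solving gives x = 1, y = 0.
Check: T·(1, 0, -3) = (-3, 0, 9) = -3·(1, 0, -3).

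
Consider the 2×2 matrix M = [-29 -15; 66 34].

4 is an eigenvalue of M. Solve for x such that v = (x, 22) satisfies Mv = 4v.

We need (M - 4I)v = 0.
M - 4I = [[-33, -15], [66, 30]].
Row 1: (-33)·x + (-15)·22 = 0
Row 2: (66)·x + (30)·22 = 0
Solving gives x = -10.
Check: M·(-10, 22) = (-40, 88) = 4·(-10, 22).

-10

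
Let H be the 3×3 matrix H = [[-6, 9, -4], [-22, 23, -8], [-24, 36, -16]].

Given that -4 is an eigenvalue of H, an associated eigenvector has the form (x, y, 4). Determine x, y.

1, 2

We need (H + 4I)v = 0.
H + 4I = [[-2, 9, -4], [-22, 27, -8], [-24, 36, -12]].
Row 1: (-2)·x + (9)·y + (-4)·4 = 0
Row 2: (-22)·x + (27)·y + (-8)·4 = 0
Row 3: (-24)·x + (36)·y + (-12)·4 = 0
Solving gives x = 1, y = 2.
Check: H·(1, 2, 4) = (-4, -8, -16) = -4·(1, 2, 4).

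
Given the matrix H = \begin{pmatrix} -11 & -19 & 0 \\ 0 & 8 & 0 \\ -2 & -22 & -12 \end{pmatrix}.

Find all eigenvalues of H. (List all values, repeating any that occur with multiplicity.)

-12, -11, 8

Compute the characteristic polynomial p(t) = det(tI - H).
Expanding the 3×3 determinant: p(t) = t^3 + 15t^2 - 52t - 1056.
Since p(8) = 0, t = 8 is a root.
Factor out (t - 8): p(t) = (t - 8)·(t^2 + 23t + 132).
The quadratic factors as (t + 12)·(t + 11).
Eigenvalues: -12, -11, 8.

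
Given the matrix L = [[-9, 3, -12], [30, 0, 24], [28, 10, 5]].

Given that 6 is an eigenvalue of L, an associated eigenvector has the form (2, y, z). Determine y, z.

We need (L - 6I)v = 0.
L - 6I = [[-15, 3, -12], [30, -6, 24], [28, 10, -1]].
Row 1: (-15)·2 + (3)·y + (-12)·z = 0
Row 2: (30)·2 + (-6)·y + (24)·z = 0
Row 3: (28)·2 + (10)·y + (-1)·z = 0
Solving gives y = -6, z = -4.
Check: L·(2, -6, -4) = (12, -36, -24) = 6·(2, -6, -4).

-6, -4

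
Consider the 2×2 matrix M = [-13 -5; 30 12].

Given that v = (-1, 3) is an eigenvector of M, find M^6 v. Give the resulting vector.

(-64, 192)

First find the eigenvalue: Mv = (-2, 6) = 2·(-1, 3), so λ = 2.
Then M^6 v = λ^6·v = 2^6·(-1, 3) = 64·(-1, 3) = (-64, 192).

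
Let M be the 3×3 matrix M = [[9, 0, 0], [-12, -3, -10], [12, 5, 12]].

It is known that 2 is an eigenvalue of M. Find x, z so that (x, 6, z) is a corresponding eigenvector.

We need (M - 2I)v = 0.
M - 2I = [[7, 0, 0], [-12, -5, -10], [12, 5, 10]].
Row 1: (7)·x + (0)·6 + (0)·z = 0
Row 2: (-12)·x + (-5)·6 + (-10)·z = 0
Row 3: (12)·x + (5)·6 + (10)·z = 0
Solving gives x = 0, z = -3.
Check: M·(0, 6, -3) = (0, 12, -6) = 2·(0, 6, -3).

0, -3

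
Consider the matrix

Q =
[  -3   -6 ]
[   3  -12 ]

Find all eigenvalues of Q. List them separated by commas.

det(Q - tI) = (-3 - t)(-12 - t) - (-6)·(3) = t^2 + 15t + 54.
This factors as (t + 9)·(t + 6) = 0.
Eigenvalues: -9, -6.

-9, -6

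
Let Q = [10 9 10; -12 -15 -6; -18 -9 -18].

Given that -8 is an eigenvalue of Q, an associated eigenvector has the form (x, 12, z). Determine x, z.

We need (Q + 8I)v = 0.
Q + 8I = [[18, 9, 10], [-12, -7, -6], [-18, -9, -10]].
Row 1: (18)·x + (9)·12 + (10)·z = 0
Row 2: (-12)·x + (-7)·12 + (-6)·z = 0
Row 3: (-18)·x + (-9)·12 + (-10)·z = 0
Solving gives x = -16, z = 18.
Check: Q·(-16, 12, 18) = (128, -96, -144) = -8·(-16, 12, 18).

-16, 18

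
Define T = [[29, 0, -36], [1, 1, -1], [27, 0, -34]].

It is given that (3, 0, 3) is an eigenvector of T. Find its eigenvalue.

-7

Compute Tv: T·(3, 0, 3) = (-21, 0, -21).
Since Tv = λv, compare component 1: -21 = λ·3, so λ = -7.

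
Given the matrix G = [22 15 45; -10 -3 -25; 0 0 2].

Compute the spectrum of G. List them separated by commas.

The characteristic polynomial is p(t) = det(tI - G).
Expanding along the first row, p(t) = t^3 - 21t^2 + 122t - 168.
Try t = 7: p(7) = 0, so 7 is a root.
Dividing by (t - 7) leaves t^2 - 14t + 24.
The quadratic factors as (t - 2)·(t - 12).
Eigenvalues: 2, 7, 12.

2, 7, 12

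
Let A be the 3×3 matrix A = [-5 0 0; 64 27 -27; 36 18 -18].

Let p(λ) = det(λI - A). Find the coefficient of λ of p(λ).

-45

p(λ) = λ^3 - 4λ^2 - 45λ.
The coefficient of λ is -45.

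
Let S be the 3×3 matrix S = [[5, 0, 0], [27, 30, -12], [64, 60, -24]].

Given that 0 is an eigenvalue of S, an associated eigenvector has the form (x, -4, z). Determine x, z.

We need (S)v = 0.
S = [[5, 0, 0], [27, 30, -12], [64, 60, -24]].
Row 1: (5)·x + (0)·-4 + (0)·z = 0
Row 2: (27)·x + (30)·-4 + (-12)·z = 0
Row 3: (64)·x + (60)·-4 + (-24)·z = 0
Solving gives x = 0, z = -10.
Check: S·(0, -4, -10) = (0, 0, 0) = 0·(0, -4, -10).

0, -10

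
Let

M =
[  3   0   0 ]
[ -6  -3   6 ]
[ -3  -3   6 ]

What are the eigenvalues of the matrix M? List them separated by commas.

0, 3, 3

Set up det(lambda·I - M) = 0.
Expanding the 3×3 determinant: p(lambda) = lambda^3 - 6·lambda^2 + 9·lambda.
Rational-root test: lambda = 3 gives p(3) = 0.
Dividing by (lambda - 3) leaves lambda^2 - 3·lambda.
The quadratic factors as lambda·(lambda - 3).
Eigenvalues: 0, 3, 3.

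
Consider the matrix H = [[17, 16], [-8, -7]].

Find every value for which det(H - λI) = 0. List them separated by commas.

1, 9

det(H - sI) = (17 - s)(-7 - s) - (16)·(-8) = s^2 - 10s + 9.
This factors as (s - 1)·(s - 9) = 0.
Eigenvalues: 1, 9.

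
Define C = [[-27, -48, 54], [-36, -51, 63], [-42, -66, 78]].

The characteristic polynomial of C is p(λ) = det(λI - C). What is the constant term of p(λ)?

p(λ) = λ^3 - 9λ.
The constant term is 0.

0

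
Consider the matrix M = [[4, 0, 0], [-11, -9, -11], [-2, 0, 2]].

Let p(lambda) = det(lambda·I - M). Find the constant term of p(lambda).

72

p(lambda) = lambda^3 + 3·lambda^2 - 46·lambda + 72.
The constant term is 72.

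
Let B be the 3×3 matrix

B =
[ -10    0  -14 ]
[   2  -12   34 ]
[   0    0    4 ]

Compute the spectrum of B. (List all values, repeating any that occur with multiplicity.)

-12, -10, 4

The characteristic polynomial is p(lambda) = det(lambda·I - B).
Expanding the 3×3 determinant: p(lambda) = lambda^3 + 18·lambda^2 + 32·lambda - 480.
Try lambda = 4: p(4) = 0, so 4 is a root.
Factor out (lambda - 4): p(lambda) = (lambda - 4)·(lambda^2 + 22·lambda + 120).
The quadratic factors as (lambda + 12)·(lambda + 10).
Eigenvalues: -12, -10, 4.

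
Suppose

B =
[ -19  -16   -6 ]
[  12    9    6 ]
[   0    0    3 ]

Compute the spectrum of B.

The characteristic polynomial is p(λ) = det(λI - B).
Expanding along the first row, p(λ) = λ^3 + 7λ^2 - 9λ - 63.
Try λ = -7: p(-7) = 0, so -7 is a root.
Factor out (λ + 7): p(λ) = (λ + 7)·(λ^2 - 9).
The quadratic factors as (λ + 3)·(λ - 3).
Eigenvalues: -7, -3, 3.

-7, -3, 3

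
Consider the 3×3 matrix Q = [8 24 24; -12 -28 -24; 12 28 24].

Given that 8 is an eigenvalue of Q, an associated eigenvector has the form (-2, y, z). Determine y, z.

2, -2

We need (Q - 8I)v = 0.
Q - 8I = [[0, 24, 24], [-12, -36, -24], [12, 28, 16]].
Row 1: (0)·-2 + (24)·y + (24)·z = 0
Row 2: (-12)·-2 + (-36)·y + (-24)·z = 0
Row 3: (12)·-2 + (28)·y + (16)·z = 0
Solving gives y = 2, z = -2.
Check: Q·(-2, 2, -2) = (-16, 16, -16) = 8·(-2, 2, -2).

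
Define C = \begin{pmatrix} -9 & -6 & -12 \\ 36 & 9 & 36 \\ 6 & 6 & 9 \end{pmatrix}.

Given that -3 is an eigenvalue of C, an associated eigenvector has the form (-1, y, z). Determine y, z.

We need (C + 3I)v = 0.
C + 3I = [[-6, -6, -12], [36, 12, 36], [6, 6, 12]].
Row 1: (-6)·-1 + (-6)·y + (-12)·z = 0
Row 2: (36)·-1 + (12)·y + (36)·z = 0
Row 3: (6)·-1 + (6)·y + (12)·z = 0
Solving gives y = -3, z = 2.
Check: C·(-1, -3, 2) = (3, 9, -6) = -3·(-1, -3, 2).

-3, 2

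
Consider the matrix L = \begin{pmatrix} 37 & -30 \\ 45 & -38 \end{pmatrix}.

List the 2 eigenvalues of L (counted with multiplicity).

det(L - λI) = (37 - λ)(-38 - λ) - (-30)·(45) = λ^2 + λ - 56.
This factors as (λ + 8)·(λ - 7) = 0.
Eigenvalues: -8, 7.

-8, 7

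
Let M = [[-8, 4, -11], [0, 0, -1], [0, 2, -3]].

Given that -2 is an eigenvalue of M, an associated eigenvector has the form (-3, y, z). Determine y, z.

1, 2

We need (M + 2I)v = 0.
M + 2I = [[-6, 4, -11], [0, 2, -1], [0, 2, -1]].
Row 1: (-6)·-3 + (4)·y + (-11)·z = 0
Row 2: (0)·-3 + (2)·y + (-1)·z = 0
Row 3: (0)·-3 + (2)·y + (-1)·z = 0
Solving gives y = 1, z = 2.
Check: M·(-3, 1, 2) = (6, -2, -4) = -2·(-3, 1, 2).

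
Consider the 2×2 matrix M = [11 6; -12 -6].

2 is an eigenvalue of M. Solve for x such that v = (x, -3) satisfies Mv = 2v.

We need (M - 2I)v = 0.
M - 2I = [[9, 6], [-12, -8]].
Row 1: (9)·x + (6)·-3 = 0
Row 2: (-12)·x + (-8)·-3 = 0
Solving gives x = 2.
Check: M·(2, -3) = (4, -6) = 2·(2, -3).

2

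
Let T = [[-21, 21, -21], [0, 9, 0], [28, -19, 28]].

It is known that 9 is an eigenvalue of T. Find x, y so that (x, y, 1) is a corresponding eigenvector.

We need (T - 9I)v = 0.
T - 9I = [[-30, 21, -21], [0, 0, 0], [28, -19, 19]].
Row 1: (-30)·x + (21)·y + (-21)·1 = 0
Row 2: (0)·x + (0)·y + (0)·1 = 0
Row 3: (28)·x + (-19)·y + (19)·1 = 0
Solving gives x = 0, y = 1.
Check: T·(0, 1, 1) = (0, 9, 9) = 9·(0, 1, 1).

0, 1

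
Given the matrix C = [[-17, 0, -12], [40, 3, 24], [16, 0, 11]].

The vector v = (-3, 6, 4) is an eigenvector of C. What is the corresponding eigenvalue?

-1

Compute Cv: C·(-3, 6, 4) = (3, -6, -4).
Since Cv = λv, compare component 1: 3 = λ·-3, so λ = -1.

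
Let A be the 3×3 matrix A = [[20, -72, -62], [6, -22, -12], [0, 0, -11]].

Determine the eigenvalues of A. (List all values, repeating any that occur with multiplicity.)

-11, -4, 2

The characteristic polynomial is p(λ) = det(λI - A).
Expanding along the first row, p(λ) = λ^3 + 13λ^2 + 14λ - 88.
Try λ = 2: p(2) = 0, so 2 is a root.
Dividing by (λ - 2) leaves λ^2 + 15λ + 44.
The quadratic factors as (λ + 11)·(λ + 4).
Eigenvalues: -11, -4, 2.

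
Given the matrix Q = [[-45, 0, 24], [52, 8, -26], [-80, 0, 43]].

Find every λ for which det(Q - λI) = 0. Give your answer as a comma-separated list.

-5, 3, 8

Set up det(tI - Q) = 0.
Expanding along the first row, p(t) = t^3 - 6t^2 - 31t + 120.
Try t = 3: p(3) = 0, so 3 is a root.
Factor out (t - 3): p(t) = (t - 3)·(t^2 - 3t - 40).
The quadratic factors as (t + 5)·(t - 8).
Eigenvalues: -5, 3, 8.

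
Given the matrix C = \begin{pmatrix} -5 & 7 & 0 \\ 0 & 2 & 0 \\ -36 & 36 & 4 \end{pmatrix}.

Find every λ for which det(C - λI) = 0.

-5, 2, 4

Compute the characteristic polynomial p(r) = det(rI - C).
Expanding along the first row, p(r) = r^3 - r^2 - 22r + 40.
Since p(-5) = 0, r = -5 is a root.
Dividing by (r + 5) leaves r^2 - 6r + 8.
The quadratic factors as (r - 2)·(r - 4).
Eigenvalues: -5, 2, 4.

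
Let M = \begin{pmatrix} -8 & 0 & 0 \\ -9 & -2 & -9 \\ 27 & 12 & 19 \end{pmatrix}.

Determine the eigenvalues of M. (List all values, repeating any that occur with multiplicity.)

-8, 7, 10

Set up det(sI - M) = 0.
Expanding the 3×3 determinant: p(s) = s^3 - 9s^2 - 66s + 560.
Try s = 7: p(7) = 0, so 7 is a root.
Factor out (s - 7): p(s) = (s - 7)·(s^2 - 2s - 80).
The quadratic factors as (s + 8)·(s - 10).
Eigenvalues: -8, 7, 10.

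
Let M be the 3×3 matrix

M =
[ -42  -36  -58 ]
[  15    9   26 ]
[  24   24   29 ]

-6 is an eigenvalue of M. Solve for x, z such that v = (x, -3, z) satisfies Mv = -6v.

We need (M + 6I)v = 0.
M + 6I = [[-36, -36, -58], [15, 15, 26], [24, 24, 35]].
Row 1: (-36)·x + (-36)·-3 + (-58)·z = 0
Row 2: (15)·x + (15)·-3 + (26)·z = 0
Row 3: (24)·x + (24)·-3 + (35)·z = 0
Solving gives x = 3, z = 0.
Check: M·(3, -3, 0) = (-18, 18, 0) = -6·(3, -3, 0).

3, 0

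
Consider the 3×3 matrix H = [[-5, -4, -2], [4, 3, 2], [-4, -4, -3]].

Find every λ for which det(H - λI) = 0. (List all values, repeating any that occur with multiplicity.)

-3, -1, -1

The characteristic polynomial is p(t) = det(tI - H).
Expanding the 3×3 determinant: p(t) = t^3 + 5t^2 + 7t + 3.
Since p(-1) = 0, t = -1 is a root.
Factor out (t + 1): p(t) = (t + 1)·(t^2 + 4t + 3).
The quadratic factors as (t + 3)·(t + 1).
Eigenvalues: -3, -1, -1.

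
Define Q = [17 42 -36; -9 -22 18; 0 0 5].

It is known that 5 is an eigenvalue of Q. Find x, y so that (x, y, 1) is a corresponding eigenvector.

-4, 2

We need (Q - 5I)v = 0.
Q - 5I = [[12, 42, -36], [-9, -27, 18], [0, 0, 0]].
Row 1: (12)·x + (42)·y + (-36)·1 = 0
Row 2: (-9)·x + (-27)·y + (18)·1 = 0
Row 3: (0)·x + (0)·y + (0)·1 = 0
Solving gives x = -4, y = 2.
Check: Q·(-4, 2, 1) = (-20, 10, 5) = 5·(-4, 2, 1).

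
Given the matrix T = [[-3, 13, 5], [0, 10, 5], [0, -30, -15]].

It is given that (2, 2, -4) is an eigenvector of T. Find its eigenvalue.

0

Compute Tv: T·(2, 2, -4) = (0, 0, 0).
Since Tv = λv, compare component 1: 0 = λ·2, so λ = 0.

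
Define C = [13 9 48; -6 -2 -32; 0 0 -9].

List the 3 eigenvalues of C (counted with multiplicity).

-9, 4, 7

The characteristic polynomial is p(lambda) = det(lambda·I - C).
Cofactor expansion gives p(lambda) = lambda^3 - 2·lambda^2 - 71·lambda + 252.
Try lambda = 7: p(7) = 0, so 7 is a root.
Dividing by (lambda - 7) leaves lambda^2 + 5·lambda - 36.
The quadratic factors as (lambda + 9)·(lambda - 4).
Eigenvalues: -9, 4, 7.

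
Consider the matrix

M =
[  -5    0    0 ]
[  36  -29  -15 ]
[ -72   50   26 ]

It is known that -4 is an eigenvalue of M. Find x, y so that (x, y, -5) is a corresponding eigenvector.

We need (M + 4I)v = 0.
M + 4I = [[-1, 0, 0], [36, -25, -15], [-72, 50, 30]].
Row 1: (-1)·x + (0)·y + (0)·-5 = 0
Row 2: (36)·x + (-25)·y + (-15)·-5 = 0
Row 3: (-72)·x + (50)·y + (30)·-5 = 0
Solving gives x = 0, y = 3.
Check: M·(0, 3, -5) = (0, -12, 20) = -4·(0, 3, -5).

0, 3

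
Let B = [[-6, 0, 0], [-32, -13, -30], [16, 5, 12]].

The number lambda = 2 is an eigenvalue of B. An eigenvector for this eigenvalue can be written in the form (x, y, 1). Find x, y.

We need (B - 2I)v = 0.
B - 2I = [[-8, 0, 0], [-32, -15, -30], [16, 5, 10]].
Row 1: (-8)·x + (0)·y + (0)·1 = 0
Row 2: (-32)·x + (-15)·y + (-30)·1 = 0
Row 3: (16)·x + (5)·y + (10)·1 = 0
Solving gives x = 0, y = -2.
Check: B·(0, -2, 1) = (0, -4, 2) = 2·(0, -2, 1).

0, -2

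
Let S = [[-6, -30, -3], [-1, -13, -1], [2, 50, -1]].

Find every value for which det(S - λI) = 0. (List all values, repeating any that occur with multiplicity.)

Compute the characteristic polynomial p(lambda) = det(lambda·I - S).
Cofactor expansion gives p(lambda) = lambda^3 + 20·lambda^2 + 123·lambda + 216.
Since p(-8) = 0, lambda = -8 is a root.
Factor out (lambda + 8): p(lambda) = (lambda + 8)·(lambda^2 + 12·lambda + 27).
The quadratic factors as (lambda + 9)·(lambda + 3).
Eigenvalues: -9, -8, -3.

-9, -8, -3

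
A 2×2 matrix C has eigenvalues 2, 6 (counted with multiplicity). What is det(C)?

12

det(C) is the product of the eigenvalues: (2) · (6) = 12.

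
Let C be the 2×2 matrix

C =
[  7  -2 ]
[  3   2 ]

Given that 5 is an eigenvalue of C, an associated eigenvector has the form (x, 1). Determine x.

1

We need (C - 5I)v = 0.
C - 5I = [[2, -2], [3, -3]].
Row 1: (2)·x + (-2)·1 = 0
Row 2: (3)·x + (-3)·1 = 0
Solving gives x = 1.
Check: C·(1, 1) = (5, 5) = 5·(1, 1).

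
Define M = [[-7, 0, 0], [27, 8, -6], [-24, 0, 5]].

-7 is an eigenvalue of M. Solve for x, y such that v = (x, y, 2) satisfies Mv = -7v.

1, -1

We need (M + 7I)v = 0.
M + 7I = [[0, 0, 0], [27, 15, -6], [-24, 0, 12]].
Row 1: (0)·x + (0)·y + (0)·2 = 0
Row 2: (27)·x + (15)·y + (-6)·2 = 0
Row 3: (-24)·x + (0)·y + (12)·2 = 0
Solving gives x = 1, y = -1.
Check: M·(1, -1, 2) = (-7, 7, -14) = -7·(1, -1, 2).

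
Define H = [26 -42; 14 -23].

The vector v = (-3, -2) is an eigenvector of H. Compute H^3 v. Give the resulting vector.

(24, 16)

First find the eigenvalue: Hv = (6, 4) = -2·(-3, -2), so λ = -2.
Then H^3 v = λ^3·v = (-2)^3·(-3, -2) = -8·(-3, -2) = (24, 16).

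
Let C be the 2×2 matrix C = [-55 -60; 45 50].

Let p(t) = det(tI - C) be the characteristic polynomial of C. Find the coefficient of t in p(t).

5

The coefficient of t of det(tI - C) is −trace(C).
trace(C) = (-55) + (50) = -5, so the coefficient is 5.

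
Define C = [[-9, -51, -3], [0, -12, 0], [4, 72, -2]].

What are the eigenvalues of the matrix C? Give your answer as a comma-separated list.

-12, -6, -5

The characteristic polynomial is p(t) = det(tI - C).
Expanding along the first row, p(t) = t^3 + 23t^2 + 162t + 360.
Since p(-6) = 0, t = -6 is a root.
Dividing by (t + 6) leaves t^2 + 17t + 60.
The quadratic factors as (t + 12)·(t + 5).
Eigenvalues: -12, -6, -5.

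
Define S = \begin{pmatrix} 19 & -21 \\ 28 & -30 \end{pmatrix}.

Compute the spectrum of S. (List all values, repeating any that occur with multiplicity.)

-9, -2

det(S - tI) = (19 - t)(-30 - t) - (-21)·(28) = t^2 + 11t + 18.
This factors as (t + 9)·(t + 2) = 0.
Eigenvalues: -9, -2.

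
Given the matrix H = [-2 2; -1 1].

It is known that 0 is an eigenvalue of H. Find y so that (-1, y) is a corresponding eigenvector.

-1

We need (H)v = 0.
H = [[-2, 2], [-1, 1]].
Row 1: (-2)·-1 + (2)·y = 0
Row 2: (-1)·-1 + (1)·y = 0
Solving gives y = -1.
Check: H·(-1, -1) = (0, 0) = 0·(-1, -1).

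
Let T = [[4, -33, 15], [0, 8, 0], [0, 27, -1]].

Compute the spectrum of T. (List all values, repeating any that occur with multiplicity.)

-1, 4, 8

Compute the characteristic polynomial p(λ) = det(λI - T).
Cofactor expansion gives p(λ) = λ^3 - 11λ^2 + 20λ + 32.
Since p(-1) = 0, λ = -1 is a root.
Dividing by (λ + 1) leaves λ^2 - 12λ + 32.
The quadratic factors as (λ - 4)·(λ - 8).
Eigenvalues: -1, 4, 8.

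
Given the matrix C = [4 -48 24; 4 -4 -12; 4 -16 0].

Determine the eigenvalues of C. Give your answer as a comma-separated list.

-8, -4, 12

The characteristic polynomial is p(r) = det(rI - C).
Expanding along the first row, p(r) = r^3 - 112r - 384.
Rational-root test: r = 12 gives p(12) = 0.
Dividing by (r - 12) leaves r^2 + 12r + 32.
The quadratic factors as (r + 8)·(r + 4).
Eigenvalues: -8, -4, 12.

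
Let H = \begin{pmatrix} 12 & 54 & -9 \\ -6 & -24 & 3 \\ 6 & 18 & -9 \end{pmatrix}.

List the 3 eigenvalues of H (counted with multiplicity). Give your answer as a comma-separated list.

-9, -6, -6

Compute the characteristic polynomial p(t) = det(tI - H).
Expanding along the first row, p(t) = t^3 + 21t^2 + 144t + 324.
Rational-root test: t = -6 gives p(-6) = 0.
Dividing by (t + 6) leaves t^2 + 15t + 54.
The quadratic factors as (t + 9)·(t + 6).
Eigenvalues: -9, -6, -6.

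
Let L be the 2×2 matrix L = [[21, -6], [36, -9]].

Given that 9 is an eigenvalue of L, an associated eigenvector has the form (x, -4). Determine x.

We need (L - 9I)v = 0.
L - 9I = [[12, -6], [36, -18]].
Row 1: (12)·x + (-6)·-4 = 0
Row 2: (36)·x + (-18)·-4 = 0
Solving gives x = -2.
Check: L·(-2, -4) = (-18, -36) = 9·(-2, -4).

-2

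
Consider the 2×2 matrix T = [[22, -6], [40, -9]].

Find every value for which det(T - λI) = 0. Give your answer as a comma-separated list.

det(T - μI) = (22 - μ)(-9 - μ) - (-6)·(40) = μ^2 - 13μ + 42.
This factors as (μ - 6)·(μ - 7) = 0.
Eigenvalues: 6, 7.

6, 7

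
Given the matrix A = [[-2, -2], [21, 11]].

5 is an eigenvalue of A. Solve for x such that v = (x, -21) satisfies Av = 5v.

We need (A - 5I)v = 0.
A - 5I = [[-7, -2], [21, 6]].
Row 1: (-7)·x + (-2)·-21 = 0
Row 2: (21)·x + (6)·-21 = 0
Solving gives x = 6.
Check: A·(6, -21) = (30, -105) = 5·(6, -21).

6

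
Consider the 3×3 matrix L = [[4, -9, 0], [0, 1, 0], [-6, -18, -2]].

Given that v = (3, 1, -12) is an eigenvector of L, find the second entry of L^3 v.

1

First find the eigenvalue: Lv = (3, 1, -12) = 1·(3, 1, -12), so λ = 1.
Then L^3 v = λ^3·v = 1^3·(3, 1, -12) = 1·(3, 1, -12) = (3, 1, -12).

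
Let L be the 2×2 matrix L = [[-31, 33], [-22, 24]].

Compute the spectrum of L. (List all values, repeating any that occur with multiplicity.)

det(L - rI) = (-31 - r)(24 - r) - (33)·(-22) = r^2 + 7r - 18.
This factors as (r + 9)·(r - 2) = 0.
Eigenvalues: -9, 2.

-9, 2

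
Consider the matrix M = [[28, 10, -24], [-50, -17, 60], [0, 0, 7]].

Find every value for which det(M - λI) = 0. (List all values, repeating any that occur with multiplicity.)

3, 7, 8

Set up det(λI - M) = 0.
Cofactor expansion gives p(λ) = λ^3 - 18λ^2 + 101λ - 168.
Since p(7) = 0, λ = 7 is a root.
Dividing by (λ - 7) leaves λ^2 - 11λ + 24.
The quadratic factors as (λ - 3)·(λ - 8).
Eigenvalues: 3, 7, 8.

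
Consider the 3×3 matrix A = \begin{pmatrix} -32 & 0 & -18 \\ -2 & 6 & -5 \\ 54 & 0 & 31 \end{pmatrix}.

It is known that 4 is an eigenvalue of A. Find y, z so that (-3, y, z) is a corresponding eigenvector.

12, 6

We need (A - 4I)v = 0.
A - 4I = [[-36, 0, -18], [-2, 2, -5], [54, 0, 27]].
Row 1: (-36)·-3 + (0)·y + (-18)·z = 0
Row 2: (-2)·-3 + (2)·y + (-5)·z = 0
Row 3: (54)·-3 + (0)·y + (27)·z = 0
Solving gives y = 12, z = 6.
Check: A·(-3, 12, 6) = (-12, 48, 24) = 4·(-3, 12, 6).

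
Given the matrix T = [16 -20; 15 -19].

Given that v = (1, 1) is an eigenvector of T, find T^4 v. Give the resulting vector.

First find the eigenvalue: Tv = (-4, -4) = -4·(1, 1), so λ = -4.
Then T^4 v = λ^4·v = (-4)^4·(1, 1) = 256·(1, 1) = (256, 256).

(256, 256)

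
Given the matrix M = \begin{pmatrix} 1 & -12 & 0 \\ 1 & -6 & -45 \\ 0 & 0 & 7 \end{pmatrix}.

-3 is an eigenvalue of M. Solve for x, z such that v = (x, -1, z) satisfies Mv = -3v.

-3, 0

We need (M + 3I)v = 0.
M + 3I = [[4, -12, 0], [1, -3, -45], [0, 0, 10]].
Row 1: (4)·x + (-12)·-1 + (0)·z = 0
Row 2: (1)·x + (-3)·-1 + (-45)·z = 0
Row 3: (0)·x + (0)·-1 + (10)·z = 0
Solving gives x = -3, z = 0.
Check: M·(-3, -1, 0) = (9, 3, 0) = -3·(-3, -1, 0).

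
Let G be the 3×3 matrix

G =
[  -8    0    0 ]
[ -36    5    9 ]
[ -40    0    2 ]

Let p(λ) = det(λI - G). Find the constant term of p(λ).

80

p(λ) = λ^3 + λ^2 - 46λ + 80.
The constant term is 80.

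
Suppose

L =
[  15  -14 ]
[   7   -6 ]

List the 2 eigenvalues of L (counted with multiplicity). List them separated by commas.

1, 8

det(L - tI) = (15 - t)(-6 - t) - (-14)·(7) = t^2 - 9t + 8.
This factors as (t - 1)·(t - 8) = 0.
Eigenvalues: 1, 8.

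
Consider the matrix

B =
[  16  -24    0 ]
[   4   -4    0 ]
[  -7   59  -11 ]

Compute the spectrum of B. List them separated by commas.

-11, 4, 8

Set up det(μI - B) = 0.
Expanding the 3×3 determinant: p(μ) = μ^3 - μ^2 - 100μ + 352.
Try μ = -11: p(-11) = 0, so -11 is a root.
Factor out (μ + 11): p(μ) = (μ + 11)·(μ^2 - 12μ + 32).
The quadratic factors as (μ - 4)·(μ - 8).
Eigenvalues: -11, 4, 8.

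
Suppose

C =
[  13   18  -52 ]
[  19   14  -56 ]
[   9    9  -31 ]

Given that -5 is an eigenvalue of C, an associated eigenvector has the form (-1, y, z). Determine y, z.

We need (C + 5I)v = 0.
C + 5I = [[18, 18, -52], [19, 19, -56], [9, 9, -26]].
Row 1: (18)·-1 + (18)·y + (-52)·z = 0
Row 2: (19)·-1 + (19)·y + (-56)·z = 0
Row 3: (9)·-1 + (9)·y + (-26)·z = 0
Solving gives y = 1, z = 0.
Check: C·(-1, 1, 0) = (5, -5, 0) = -5·(-1, 1, 0).

1, 0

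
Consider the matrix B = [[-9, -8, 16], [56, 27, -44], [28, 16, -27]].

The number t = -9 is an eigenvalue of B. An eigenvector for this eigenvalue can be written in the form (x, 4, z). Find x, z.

We need (B + 9I)v = 0.
B + 9I = [[0, -8, 16], [56, 36, -44], [28, 16, -18]].
Row 1: (0)·x + (-8)·4 + (16)·z = 0
Row 2: (56)·x + (36)·4 + (-44)·z = 0
Row 3: (28)·x + (16)·4 + (-18)·z = 0
Solving gives x = -1, z = 2.
Check: B·(-1, 4, 2) = (9, -36, -18) = -9·(-1, 4, 2).

-1, 2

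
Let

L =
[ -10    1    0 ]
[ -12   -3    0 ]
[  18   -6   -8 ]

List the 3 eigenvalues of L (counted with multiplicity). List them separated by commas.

The characteristic polynomial is p(λ) = det(λI - L).
Expanding along the first row, p(λ) = λ^3 + 21λ^2 + 146λ + 336.
Since p(-7) = 0, λ = -7 is a root.
Dividing by (λ + 7) leaves λ^2 + 14λ + 48.
The quadratic factors as (λ + 8)·(λ + 6).
Eigenvalues: -8, -7, -6.

-8, -7, -6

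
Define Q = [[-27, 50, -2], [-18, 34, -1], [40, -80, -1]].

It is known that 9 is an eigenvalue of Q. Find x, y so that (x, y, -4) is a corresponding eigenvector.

3, 2

We need (Q - 9I)v = 0.
Q - 9I = [[-36, 50, -2], [-18, 25, -1], [40, -80, -10]].
Row 1: (-36)·x + (50)·y + (-2)·-4 = 0
Row 2: (-18)·x + (25)·y + (-1)·-4 = 0
Row 3: (40)·x + (-80)·y + (-10)·-4 = 0
Solving gives x = 3, y = 2.
Check: Q·(3, 2, -4) = (27, 18, -36) = 9·(3, 2, -4).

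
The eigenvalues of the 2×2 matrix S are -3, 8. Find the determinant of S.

-24

det(S) is the product of the eigenvalues: (-3) · (8) = -24.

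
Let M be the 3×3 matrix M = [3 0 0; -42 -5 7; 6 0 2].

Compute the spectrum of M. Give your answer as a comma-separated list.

-5, 2, 3

Compute the characteristic polynomial p(lambda) = det(lambda·I - M).
Expanding the 3×3 determinant: p(lambda) = lambda^3 - 19·lambda + 30.
Rational-root test: lambda = 2 gives p(2) = 0.
Dividing by (lambda - 2) leaves lambda^2 + 2·lambda - 15.
The quadratic factors as (lambda + 5)·(lambda - 3).
Eigenvalues: -5, 2, 3.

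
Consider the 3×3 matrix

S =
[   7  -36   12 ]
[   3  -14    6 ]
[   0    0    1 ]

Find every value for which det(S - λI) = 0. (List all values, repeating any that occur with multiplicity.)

-5, -2, 1

Set up det(sI - S) = 0.
Expanding along the first row, p(s) = s^3 + 6s^2 + 3s - 10.
Since p(-5) = 0, s = -5 is a root.
Factor out (s + 5): p(s) = (s + 5)·(s^2 + s - 2).
The quadratic factors as (s + 2)·(s - 1).
Eigenvalues: -5, -2, 1.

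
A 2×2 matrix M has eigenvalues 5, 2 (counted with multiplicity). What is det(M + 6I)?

If M has eigenvalues 5, 2, then M + 6I has eigenvalues 11, 8.
det(M + 6I) = (11) · (8) = 88.

88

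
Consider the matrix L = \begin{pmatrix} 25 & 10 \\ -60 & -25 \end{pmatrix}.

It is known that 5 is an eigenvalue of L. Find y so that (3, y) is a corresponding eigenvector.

We need (L - 5I)v = 0.
L - 5I = [[20, 10], [-60, -30]].
Row 1: (20)·3 + (10)·y = 0
Row 2: (-60)·3 + (-30)·y = 0
Solving gives y = -6.
Check: L·(3, -6) = (15, -30) = 5·(3, -6).

-6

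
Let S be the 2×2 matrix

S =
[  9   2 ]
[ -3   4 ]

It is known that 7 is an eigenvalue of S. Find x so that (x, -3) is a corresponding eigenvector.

3

We need (S - 7I)v = 0.
S - 7I = [[2, 2], [-3, -3]].
Row 1: (2)·x + (2)·-3 = 0
Row 2: (-3)·x + (-3)·-3 = 0
Solving gives x = 3.
Check: S·(3, -3) = (21, -21) = 7·(3, -3).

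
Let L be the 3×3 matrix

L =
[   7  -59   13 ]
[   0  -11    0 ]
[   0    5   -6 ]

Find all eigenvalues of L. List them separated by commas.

-11, -6, 7

Compute the characteristic polynomial p(r) = det(rI - L).
Cofactor expansion gives p(r) = r^3 + 10r^2 - 53r - 462.
Rational-root test: r = -6 gives p(-6) = 0.
Dividing by (r + 6) leaves r^2 + 4r - 77.
The quadratic factors as (r + 11)·(r - 7).
Eigenvalues: -11, -6, 7.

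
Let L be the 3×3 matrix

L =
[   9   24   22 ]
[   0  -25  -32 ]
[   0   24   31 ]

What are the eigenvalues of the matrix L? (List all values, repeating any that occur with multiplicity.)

Compute the characteristic polynomial p(s) = det(sI - L).
Expanding the 3×3 determinant: p(s) = s^3 - 15s^2 + 47s + 63.
Since p(-1) = 0, s = -1 is a root.
Factor out (s + 1): p(s) = (s + 1)·(s^2 - 16s + 63).
The quadratic factors as (s - 7)·(s - 9).
Eigenvalues: -1, 7, 9.

-1, 7, 9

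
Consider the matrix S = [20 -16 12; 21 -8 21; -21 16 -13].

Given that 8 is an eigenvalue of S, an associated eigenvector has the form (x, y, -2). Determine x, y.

We need (S - 8I)v = 0.
S - 8I = [[12, -16, 12], [21, -16, 21], [-21, 16, -21]].
Row 1: (12)·x + (-16)·y + (12)·-2 = 0
Row 2: (21)·x + (-16)·y + (21)·-2 = 0
Row 3: (-21)·x + (16)·y + (-21)·-2 = 0
Solving gives x = 2, y = 0.
Check: S·(2, 0, -2) = (16, 0, -16) = 8·(2, 0, -2).

2, 0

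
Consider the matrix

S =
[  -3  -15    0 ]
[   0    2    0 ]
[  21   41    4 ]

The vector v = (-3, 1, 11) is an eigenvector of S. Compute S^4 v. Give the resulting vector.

(-48, 16, 176)

First find the eigenvalue: Sv = (-6, 2, 22) = 2·(-3, 1, 11), so λ = 2.
Then S^4 v = λ^4·v = 2^4·(-3, 1, 11) = 16·(-3, 1, 11) = (-48, 16, 176).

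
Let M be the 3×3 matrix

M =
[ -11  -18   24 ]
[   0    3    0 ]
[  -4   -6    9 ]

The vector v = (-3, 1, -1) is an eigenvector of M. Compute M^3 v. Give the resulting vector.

(-81, 27, -27)

First find the eigenvalue: Mv = (-9, 3, -3) = 3·(-3, 1, -1), so λ = 3.
Then M^3 v = λ^3·v = 3^3·(-3, 1, -1) = 27·(-3, 1, -1) = (-81, 27, -27).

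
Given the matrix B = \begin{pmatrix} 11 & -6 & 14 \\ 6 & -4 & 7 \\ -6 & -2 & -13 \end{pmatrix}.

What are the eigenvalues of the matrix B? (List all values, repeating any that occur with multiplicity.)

The characteristic polynomial is p(λ) = det(λI - B).
Expanding the 3×3 determinant: p(λ) = λ^3 + 6λ^2 - λ - 6.
Try λ = -1: p(-1) = 0, so -1 is a root.
Dividing by (λ + 1) leaves λ^2 + 5λ - 6.
The quadratic factors as (λ + 6)·(λ - 1).
Eigenvalues: -6, -1, 1.

-6, -1, 1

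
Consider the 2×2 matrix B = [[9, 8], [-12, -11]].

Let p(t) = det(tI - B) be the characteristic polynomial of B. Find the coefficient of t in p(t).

The coefficient of t of det(tI - B) is −trace(B).
trace(B) = (9) + (-11) = -2, so the coefficient is 2.

2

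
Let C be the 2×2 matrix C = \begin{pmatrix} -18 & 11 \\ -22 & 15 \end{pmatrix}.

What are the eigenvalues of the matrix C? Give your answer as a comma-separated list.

-7, 4

det(C - rI) = (-18 - r)(15 - r) - (11)·(-22) = r^2 + 3r - 28.
This factors as (r + 7)·(r - 4) = 0.
Eigenvalues: -7, 4.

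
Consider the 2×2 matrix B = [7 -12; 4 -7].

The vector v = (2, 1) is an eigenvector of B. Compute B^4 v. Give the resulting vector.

First find the eigenvalue: Bv = (2, 1) = 1·(2, 1), so λ = 1.
Then B^4 v = λ^4·v = 1^4·(2, 1) = 1·(2, 1) = (2, 1).

(2, 1)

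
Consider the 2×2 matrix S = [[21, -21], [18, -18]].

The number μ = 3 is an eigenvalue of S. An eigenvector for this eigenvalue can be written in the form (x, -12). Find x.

-14

We need (S - 3I)v = 0.
S - 3I = [[18, -21], [18, -21]].
Row 1: (18)·x + (-21)·-12 = 0
Row 2: (18)·x + (-21)·-12 = 0
Solving gives x = -14.
Check: S·(-14, -12) = (-42, -36) = 3·(-14, -12).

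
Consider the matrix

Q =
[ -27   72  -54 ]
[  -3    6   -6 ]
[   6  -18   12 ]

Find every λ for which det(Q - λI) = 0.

Compute the characteristic polynomial p(t) = det(tI - Q).
Expanding the 3×3 determinant: p(t) = t^3 + 9t^2 + 18t.
Since p(-3) = 0, t = -3 is a root.
Dividing by (t + 3) leaves t^2 + 6t.
The quadratic factors as (t + 6)·t.
Eigenvalues: -6, -3, 0.

-6, -3, 0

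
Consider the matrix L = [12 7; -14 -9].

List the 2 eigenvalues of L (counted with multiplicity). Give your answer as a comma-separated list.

det(L - λI) = (12 - λ)(-9 - λ) - (7)·(-14) = λ^2 - 3λ - 10.
This factors as (λ + 2)·(λ - 5) = 0.
Eigenvalues: -2, 5.

-2, 5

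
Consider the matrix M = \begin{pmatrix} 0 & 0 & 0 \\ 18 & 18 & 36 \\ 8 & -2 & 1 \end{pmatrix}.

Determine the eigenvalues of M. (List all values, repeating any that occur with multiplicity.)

0, 9, 10

Set up det(λI - M) = 0.
Expanding along the first row, p(λ) = λ^3 - 19λ^2 + 90λ.
Try λ = 0: p(0) = 0, so 0 is a root.
Factor out λ: p(λ) = λ·(λ^2 - 19λ + 90).
The quadratic factors as (λ - 9)·(λ - 10).
Eigenvalues: 0, 9, 10.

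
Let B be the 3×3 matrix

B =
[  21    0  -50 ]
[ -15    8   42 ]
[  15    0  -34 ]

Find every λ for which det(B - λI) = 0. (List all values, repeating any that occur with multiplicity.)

Compute the characteristic polynomial p(λ) = det(λI - B).
Cofactor expansion gives p(λ) = λ^3 + 5λ^2 - 68λ - 288.
Since p(-4) = 0, λ = -4 is a root.
Dividing by (λ + 4) leaves λ^2 + λ - 72.
The quadratic factors as (λ + 9)·(λ - 8).
Eigenvalues: -9, -4, 8.

-9, -4, 8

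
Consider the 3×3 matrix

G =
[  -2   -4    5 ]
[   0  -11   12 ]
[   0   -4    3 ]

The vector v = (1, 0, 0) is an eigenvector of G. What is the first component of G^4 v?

First find the eigenvalue: Gv = (-2, 0, 0) = -2·(1, 0, 0), so λ = -2.
Then G^4 v = λ^4·v = (-2)^4·(1, 0, 0) = 16·(1, 0, 0) = (16, 0, 0).

16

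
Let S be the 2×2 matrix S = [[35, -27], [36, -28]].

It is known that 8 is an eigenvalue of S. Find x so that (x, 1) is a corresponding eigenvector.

1

We need (S - 8I)v = 0.
S - 8I = [[27, -27], [36, -36]].
Row 1: (27)·x + (-27)·1 = 0
Row 2: (36)·x + (-36)·1 = 0
Solving gives x = 1.
Check: S·(1, 1) = (8, 8) = 8·(1, 1).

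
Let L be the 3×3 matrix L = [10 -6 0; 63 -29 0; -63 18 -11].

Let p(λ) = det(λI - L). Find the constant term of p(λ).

p(λ) = λ^3 + 30λ^2 + 297λ + 968.
The constant term is 968.

968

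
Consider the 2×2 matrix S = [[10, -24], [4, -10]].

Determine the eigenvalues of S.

-2, 2

det(S - λI) = (10 - λ)(-10 - λ) - (-24)·(4) = λ^2 - 4.
This factors as (λ + 2)·(λ - 2) = 0.
Eigenvalues: -2, 2.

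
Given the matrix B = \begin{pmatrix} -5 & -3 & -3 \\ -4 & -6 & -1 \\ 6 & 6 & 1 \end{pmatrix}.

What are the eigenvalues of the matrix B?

-5, -3, -2

Compute the characteristic polynomial p(s) = det(sI - B).
Expanding along the first row, p(s) = s^3 + 10s^2 + 31s + 30.
Since p(-2) = 0, s = -2 is a root.
Factor out (s + 2): p(s) = (s + 2)·(s^2 + 8s + 15).
The quadratic factors as (s + 5)·(s + 3).
Eigenvalues: -5, -3, -2.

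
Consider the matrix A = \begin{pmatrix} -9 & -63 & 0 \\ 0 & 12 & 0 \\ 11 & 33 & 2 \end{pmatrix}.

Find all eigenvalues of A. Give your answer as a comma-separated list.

-9, 2, 12

Compute the characteristic polynomial p(r) = det(rI - A).
Expanding the 3×3 determinant: p(r) = r^3 - 5r^2 - 102r + 216.
Try r = 12: p(12) = 0, so 12 is a root.
Dividing by (r - 12) leaves r^2 + 7r - 18.
The quadratic factors as (r + 9)·(r - 2).
Eigenvalues: -9, 2, 12.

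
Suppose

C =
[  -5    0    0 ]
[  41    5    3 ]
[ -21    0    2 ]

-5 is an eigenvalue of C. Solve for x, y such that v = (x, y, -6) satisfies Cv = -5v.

-2, 10

We need (C + 5I)v = 0.
C + 5I = [[0, 0, 0], [41, 10, 3], [-21, 0, 7]].
Row 1: (0)·x + (0)·y + (0)·-6 = 0
Row 2: (41)·x + (10)·y + (3)·-6 = 0
Row 3: (-21)·x + (0)·y + (7)·-6 = 0
Solving gives x = -2, y = 10.
Check: C·(-2, 10, -6) = (10, -50, 30) = -5·(-2, 10, -6).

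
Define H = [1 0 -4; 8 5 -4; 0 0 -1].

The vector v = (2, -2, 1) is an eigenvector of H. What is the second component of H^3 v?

2

First find the eigenvalue: Hv = (-2, 2, -1) = -1·(2, -2, 1), so λ = -1.
Then H^3 v = λ^3·v = (-1)^3·(2, -2, 1) = -1·(2, -2, 1) = (-2, 2, -1).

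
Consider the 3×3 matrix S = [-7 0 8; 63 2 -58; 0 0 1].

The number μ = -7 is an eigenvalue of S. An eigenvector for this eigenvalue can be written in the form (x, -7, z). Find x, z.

1, 0

We need (S + 7I)v = 0.
S + 7I = [[0, 0, 8], [63, 9, -58], [0, 0, 8]].
Row 1: (0)·x + (0)·-7 + (8)·z = 0
Row 2: (63)·x + (9)·-7 + (-58)·z = 0
Row 3: (0)·x + (0)·-7 + (8)·z = 0
Solving gives x = 1, z = 0.
Check: S·(1, -7, 0) = (-7, 49, 0) = -7·(1, -7, 0).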